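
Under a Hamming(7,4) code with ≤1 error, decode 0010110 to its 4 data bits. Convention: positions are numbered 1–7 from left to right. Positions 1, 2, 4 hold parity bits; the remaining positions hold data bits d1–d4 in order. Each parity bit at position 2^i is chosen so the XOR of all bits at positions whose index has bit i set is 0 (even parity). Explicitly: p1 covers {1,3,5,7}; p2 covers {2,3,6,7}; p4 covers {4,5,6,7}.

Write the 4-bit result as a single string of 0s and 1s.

1110

s1 (pos 1,3,5,7): 0⊕1⊕1⊕0 = 0
s2 (pos 2,3,6,7): 0⊕1⊕1⊕0 = 0
s4 (pos 4,5,6,7): 0⊕1⊕1⊕0 = 0
Syndrome s4…s1 = 000 → no error.
Read data bits from positions 3,5,6,7: 1110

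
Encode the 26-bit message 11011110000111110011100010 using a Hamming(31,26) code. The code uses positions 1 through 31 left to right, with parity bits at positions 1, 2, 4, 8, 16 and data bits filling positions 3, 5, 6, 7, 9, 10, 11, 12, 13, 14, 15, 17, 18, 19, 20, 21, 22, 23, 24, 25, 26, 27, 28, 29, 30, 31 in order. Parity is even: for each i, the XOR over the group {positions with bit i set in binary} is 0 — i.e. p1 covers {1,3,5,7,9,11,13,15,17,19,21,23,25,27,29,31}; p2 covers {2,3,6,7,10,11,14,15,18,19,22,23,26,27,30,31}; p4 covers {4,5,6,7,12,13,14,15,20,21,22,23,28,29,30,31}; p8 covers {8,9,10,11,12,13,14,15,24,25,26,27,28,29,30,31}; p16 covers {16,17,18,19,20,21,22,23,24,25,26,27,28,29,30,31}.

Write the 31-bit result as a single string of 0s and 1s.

Place data at non-parity positions: p1 p2 1 p4 1 0 1 p8 1 1 1 0 0 0 0 p16 1 1 1 1 1 0 0 1 1 1 0 0 0 1 0
p1 (pos 1,3,5,7,9,11,13,15,17,19,21,23,25,27,29,31): XOR of data positions = 1⊕1⊕1⊕1⊕1⊕0⊕0⊕1⊕1⊕1⊕0⊕1⊕0⊕0⊕0 = 1
p2 (pos 2,3,6,7,10,11,14,15,18,19,22,23,26,27,30,31): XOR of data positions = 1⊕0⊕1⊕1⊕1⊕0⊕0⊕1⊕1⊕0⊕0⊕1⊕0⊕1⊕0 = 0
p4 (pos 4,5,6,7,12,13,14,15,20,21,22,23,28,29,30,31): XOR of data positions = 1⊕0⊕1⊕0⊕0⊕0⊕0⊕1⊕1⊕0⊕0⊕0⊕0⊕1⊕0 = 1
p8 (pos 8,9,10,11,12,13,14,15,24,25,26,27,28,29,30,31): XOR of data positions = 1⊕1⊕1⊕0⊕0⊕0⊕0⊕1⊕1⊕1⊕0⊕0⊕0⊕1⊕0 = 1
p16 (pos 16,17,18,19,20,21,22,23,24,25,26,27,28,29,30,31): XOR of data positions = 1⊕1⊕1⊕1⊕1⊕0⊕0⊕1⊕1⊕1⊕0⊕0⊕0⊕1⊕0 = 1
Codeword: 1011101111100001111110011100010

1011101111100001111110011100010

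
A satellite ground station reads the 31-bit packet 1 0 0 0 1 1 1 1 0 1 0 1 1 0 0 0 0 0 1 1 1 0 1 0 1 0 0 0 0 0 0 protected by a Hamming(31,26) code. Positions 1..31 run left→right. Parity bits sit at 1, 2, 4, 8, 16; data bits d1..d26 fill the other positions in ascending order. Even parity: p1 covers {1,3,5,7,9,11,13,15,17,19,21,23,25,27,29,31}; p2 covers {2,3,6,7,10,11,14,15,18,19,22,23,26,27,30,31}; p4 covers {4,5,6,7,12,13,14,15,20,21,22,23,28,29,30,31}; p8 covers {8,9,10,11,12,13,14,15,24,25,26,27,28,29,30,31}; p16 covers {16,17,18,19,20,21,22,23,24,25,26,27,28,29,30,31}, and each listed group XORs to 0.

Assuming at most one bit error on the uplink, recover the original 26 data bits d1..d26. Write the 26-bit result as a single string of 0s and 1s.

s1 (pos 1,3,5,7,9,11,13,15,17,19,21,23,25,27,29,31): 1⊕0⊕1⊕1⊕0⊕0⊕1⊕0⊕0⊕1⊕1⊕1⊕1⊕0⊕0⊕0 = 0
s2 (pos 2,3,6,7,10,11,14,15,18,19,22,23,26,27,30,31): 0⊕0⊕1⊕1⊕1⊕0⊕0⊕0⊕0⊕1⊕0⊕1⊕0⊕0⊕0⊕0 = 1
s4 (pos 4,5,6,7,12,13,14,15,20,21,22,23,28,29,30,31): 0⊕1⊕1⊕1⊕1⊕1⊕0⊕0⊕1⊕1⊕0⊕1⊕0⊕0⊕0⊕0 = 0
s8 (pos 8,9,10,11,12,13,14,15,24,25,26,27,28,29,30,31): 1⊕0⊕1⊕0⊕1⊕1⊕0⊕0⊕0⊕1⊕0⊕0⊕0⊕0⊕0⊕0 = 1
s16 (pos 16,17,18,19,20,21,22,23,24,25,26,27,28,29,30,31): 0⊕0⊕0⊕1⊕1⊕1⊕0⊕1⊕0⊕1⊕0⊕0⊕0⊕0⊕0⊕0 = 1
Syndrome s16…s1 = 11010 → error at position 26.
Flip position 26: 1000111101011000001110101000000 → 1000111101011000001110101100000
Read data bits from positions 3,5,6,7,9,10,11,12,13,14,15,17,18,19,20,21,22,23,24,25,26,27,28,29,30,31: 01110101100001110101100000

01110101100001110101100000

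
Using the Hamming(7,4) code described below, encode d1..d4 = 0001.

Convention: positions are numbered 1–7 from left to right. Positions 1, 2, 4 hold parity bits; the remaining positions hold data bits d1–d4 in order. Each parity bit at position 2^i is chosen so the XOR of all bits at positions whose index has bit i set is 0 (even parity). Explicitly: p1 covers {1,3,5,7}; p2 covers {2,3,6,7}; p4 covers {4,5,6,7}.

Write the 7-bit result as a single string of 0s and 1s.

1101001

Place data at non-parity positions: p1 p2 0 p4 0 0 1
p1 (pos 1,3,5,7): XOR of data positions = 0⊕0⊕1 = 1
p2 (pos 2,3,6,7): XOR of data positions = 0⊕0⊕1 = 1
p4 (pos 4,5,6,7): XOR of data positions = 0⊕0⊕1 = 1
Codeword: 1101001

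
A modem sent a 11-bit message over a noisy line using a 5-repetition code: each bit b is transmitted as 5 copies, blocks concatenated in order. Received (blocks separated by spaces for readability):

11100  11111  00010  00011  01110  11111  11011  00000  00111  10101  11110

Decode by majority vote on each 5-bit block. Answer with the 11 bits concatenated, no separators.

11001110111

Block 1 (11100): 3 ones → 1
Block 2 (11111): 5 ones → 1
Block 3 (00010): 1 one → 0
Block 4 (00011): 2 ones → 0
Block 5 (01110): 3 ones → 1
Block 6 (11111): 5 ones → 1
Block 7 (11011): 4 ones → 1
Block 8 (00000): 0 ones → 0
Block 9 (00111): 3 ones → 1
Block 10 (10101): 3 ones → 1
Block 11 (11110): 4 ones → 1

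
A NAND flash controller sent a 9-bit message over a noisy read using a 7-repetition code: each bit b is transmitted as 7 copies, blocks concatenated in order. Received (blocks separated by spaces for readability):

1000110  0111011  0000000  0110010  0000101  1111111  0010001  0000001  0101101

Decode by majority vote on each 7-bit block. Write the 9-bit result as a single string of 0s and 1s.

010001001

Block 1 (1000110): 3 ones → 0
Block 2 (0111011): 5 ones → 1
Block 3 (0000000): 0 ones → 0
Block 4 (0110010): 3 ones → 0
Block 5 (0000101): 2 ones → 0
Block 6 (1111111): 7 ones → 1
Block 7 (0010001): 2 ones → 0
Block 8 (0000001): 1 one → 0
Block 9 (0101101): 4 ones → 1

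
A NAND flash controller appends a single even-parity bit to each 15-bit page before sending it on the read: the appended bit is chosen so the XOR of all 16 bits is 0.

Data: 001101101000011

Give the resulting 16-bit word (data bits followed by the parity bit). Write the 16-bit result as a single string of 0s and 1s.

XOR of the 15 data bits: 0⊕0⊕1⊕1⊕0⊕1⊕1⊕0⊕1⊕0⊕0⊕0⊕0⊕1⊕1 = 1
Parity bit = 1 (so all 16 bits XOR to 0).

0011011010000111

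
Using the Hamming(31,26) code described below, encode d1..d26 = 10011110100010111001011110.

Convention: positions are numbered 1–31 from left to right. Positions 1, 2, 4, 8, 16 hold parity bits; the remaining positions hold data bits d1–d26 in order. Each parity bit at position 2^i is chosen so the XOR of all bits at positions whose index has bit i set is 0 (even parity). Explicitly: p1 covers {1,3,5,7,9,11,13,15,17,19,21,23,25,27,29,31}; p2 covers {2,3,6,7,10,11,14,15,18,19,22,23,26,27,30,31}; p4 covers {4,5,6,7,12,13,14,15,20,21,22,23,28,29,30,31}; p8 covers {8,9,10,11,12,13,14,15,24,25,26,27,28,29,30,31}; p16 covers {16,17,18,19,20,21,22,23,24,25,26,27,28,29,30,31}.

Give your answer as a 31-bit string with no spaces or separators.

1010001111101001010111001011110

Place data at non-parity positions: p1 p2 1 p4 0 0 1 p8 1 1 1 0 1 0 0 p16 0 1 0 1 1 1 0 0 1 0 1 1 1 1 0
p1 (pos 1,3,5,7,9,11,13,15,17,19,21,23,25,27,29,31): XOR of data positions = 1⊕0⊕1⊕1⊕1⊕1⊕0⊕0⊕0⊕1⊕0⊕1⊕1⊕1⊕0 = 1
p2 (pos 2,3,6,7,10,11,14,15,18,19,22,23,26,27,30,31): XOR of data positions = 1⊕0⊕1⊕1⊕1⊕0⊕0⊕1⊕0⊕1⊕0⊕0⊕1⊕1⊕0 = 0
p4 (pos 4,5,6,7,12,13,14,15,20,21,22,23,28,29,30,31): XOR of data positions = 0⊕0⊕1⊕0⊕1⊕0⊕0⊕1⊕1⊕1⊕0⊕1⊕1⊕1⊕0 = 0
p8 (pos 8,9,10,11,12,13,14,15,24,25,26,27,28,29,30,31): XOR of data positions = 1⊕1⊕1⊕0⊕1⊕0⊕0⊕0⊕1⊕0⊕1⊕1⊕1⊕1⊕0 = 1
p16 (pos 16,17,18,19,20,21,22,23,24,25,26,27,28,29,30,31): XOR of data positions = 0⊕1⊕0⊕1⊕1⊕1⊕0⊕0⊕1⊕0⊕1⊕1⊕1⊕1⊕0 = 1
Codeword: 1010001111101001010111001011110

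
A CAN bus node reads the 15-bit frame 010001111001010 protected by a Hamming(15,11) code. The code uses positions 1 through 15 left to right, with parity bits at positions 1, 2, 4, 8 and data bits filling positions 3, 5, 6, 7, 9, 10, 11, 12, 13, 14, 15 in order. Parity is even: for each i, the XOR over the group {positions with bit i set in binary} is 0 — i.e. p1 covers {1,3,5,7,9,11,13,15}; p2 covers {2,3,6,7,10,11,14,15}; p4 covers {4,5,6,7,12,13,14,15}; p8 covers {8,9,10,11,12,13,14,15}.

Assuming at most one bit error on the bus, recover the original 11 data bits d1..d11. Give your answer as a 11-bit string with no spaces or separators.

s1 (pos 1,3,5,7,9,11,13,15): 0⊕0⊕0⊕1⊕1⊕0⊕0⊕0 = 0
s2 (pos 2,3,6,7,10,11,14,15): 1⊕0⊕1⊕1⊕0⊕0⊕1⊕0 = 0
s4 (pos 4,5,6,7,12,13,14,15): 0⊕0⊕1⊕1⊕1⊕0⊕1⊕0 = 0
s8 (pos 8,9,10,11,12,13,14,15): 1⊕1⊕0⊕0⊕1⊕0⊕1⊕0 = 0
Syndrome s8…s1 = 0000 → no error.
Read data bits from positions 3,5,6,7,9,10,11,12,13,14,15: 00111001010

00111001010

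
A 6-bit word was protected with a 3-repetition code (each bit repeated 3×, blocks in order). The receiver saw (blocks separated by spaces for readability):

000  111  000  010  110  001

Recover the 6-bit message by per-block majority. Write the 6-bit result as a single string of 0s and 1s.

Block 1 (000): 0 ones → 0
Block 2 (111): 3 ones → 1
Block 3 (000): 0 ones → 0
Block 4 (010): 1 one → 0
Block 5 (110): 2 ones → 1
Block 6 (001): 1 one → 0

010010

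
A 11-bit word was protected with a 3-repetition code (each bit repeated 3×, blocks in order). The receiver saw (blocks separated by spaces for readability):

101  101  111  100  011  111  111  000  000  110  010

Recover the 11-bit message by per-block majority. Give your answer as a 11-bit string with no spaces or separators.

11101110010

Block 1 (101): 2 ones → 1
Block 2 (101): 2 ones → 1
Block 3 (111): 3 ones → 1
Block 4 (100): 1 one → 0
Block 5 (011): 2 ones → 1
Block 6 (111): 3 ones → 1
Block 7 (111): 3 ones → 1
Block 8 (000): 0 ones → 0
Block 9 (000): 0 ones → 0
Block 10 (110): 2 ones → 1
Block 11 (010): 1 one → 0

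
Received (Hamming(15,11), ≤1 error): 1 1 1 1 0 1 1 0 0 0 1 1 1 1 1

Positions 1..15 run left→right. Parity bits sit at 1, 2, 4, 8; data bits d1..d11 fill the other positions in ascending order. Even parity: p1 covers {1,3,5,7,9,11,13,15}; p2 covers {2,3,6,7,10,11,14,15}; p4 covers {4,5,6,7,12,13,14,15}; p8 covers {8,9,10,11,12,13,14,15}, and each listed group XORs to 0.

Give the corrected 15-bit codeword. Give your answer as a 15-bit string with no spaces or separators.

s1 (pos 1,3,5,7,9,11,13,15): 1⊕1⊕0⊕1⊕0⊕1⊕1⊕1 = 0
s2 (pos 2,3,6,7,10,11,14,15): 1⊕1⊕1⊕1⊕0⊕1⊕1⊕1 = 1
s4 (pos 4,5,6,7,12,13,14,15): 1⊕0⊕1⊕1⊕1⊕1⊕1⊕1 = 1
s8 (pos 8,9,10,11,12,13,14,15): 0⊕0⊕0⊕1⊕1⊕1⊕1⊕1 = 1
Syndrome s8…s1 = 1110 → error at position 14.
Flip position 14: 111101100011111 → 111101100011101

111101100011101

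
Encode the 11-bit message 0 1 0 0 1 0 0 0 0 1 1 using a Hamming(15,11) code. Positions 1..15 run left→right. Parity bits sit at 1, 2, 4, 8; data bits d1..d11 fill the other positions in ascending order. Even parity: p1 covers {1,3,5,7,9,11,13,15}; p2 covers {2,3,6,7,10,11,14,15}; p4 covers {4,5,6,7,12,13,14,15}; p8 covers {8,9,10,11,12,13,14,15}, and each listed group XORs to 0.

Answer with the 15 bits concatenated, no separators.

Place data at non-parity positions: p1 p2 0 p4 1 0 0 p8 1 0 0 0 0 1 1
p1 (pos 1,3,5,7,9,11,13,15): XOR of data positions = 0⊕1⊕0⊕1⊕0⊕0⊕1 = 1
p2 (pos 2,3,6,7,10,11,14,15): XOR of data positions = 0⊕0⊕0⊕0⊕0⊕1⊕1 = 0
p4 (pos 4,5,6,7,12,13,14,15): XOR of data positions = 1⊕0⊕0⊕0⊕0⊕1⊕1 = 1
p8 (pos 8,9,10,11,12,13,14,15): XOR of data positions = 1⊕0⊕0⊕0⊕0⊕1⊕1 = 1
Codeword: 100110011000011

100110011000011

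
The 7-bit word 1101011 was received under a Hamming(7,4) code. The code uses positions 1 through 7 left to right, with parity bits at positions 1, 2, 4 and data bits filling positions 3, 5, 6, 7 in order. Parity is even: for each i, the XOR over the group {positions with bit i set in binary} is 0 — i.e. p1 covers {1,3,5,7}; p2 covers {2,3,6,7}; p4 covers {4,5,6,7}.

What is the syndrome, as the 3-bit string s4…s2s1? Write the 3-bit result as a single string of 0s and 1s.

110

s1 (pos 1,3,5,7): 1⊕0⊕0⊕1 = 0
s2 (pos 2,3,6,7): 1⊕0⊕1⊕1 = 1
s4 (pos 4,5,6,7): 1⊕0⊕1⊕1 = 1
Syndrome s4…s1 = 110 → error at position 6.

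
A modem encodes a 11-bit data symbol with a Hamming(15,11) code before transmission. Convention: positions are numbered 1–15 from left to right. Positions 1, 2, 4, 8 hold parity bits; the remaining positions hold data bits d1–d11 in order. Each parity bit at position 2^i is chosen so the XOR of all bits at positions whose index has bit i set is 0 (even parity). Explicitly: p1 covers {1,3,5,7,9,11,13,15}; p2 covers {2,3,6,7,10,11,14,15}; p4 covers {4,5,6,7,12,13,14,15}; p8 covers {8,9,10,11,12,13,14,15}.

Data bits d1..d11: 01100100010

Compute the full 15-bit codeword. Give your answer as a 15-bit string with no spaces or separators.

110111000100010

Place data at non-parity positions: p1 p2 0 p4 1 1 0 p8 0 1 0 0 0 1 0
p1 (pos 1,3,5,7,9,11,13,15): XOR of data positions = 0⊕1⊕0⊕0⊕0⊕0⊕0 = 1
p2 (pos 2,3,6,7,10,11,14,15): XOR of data positions = 0⊕1⊕0⊕1⊕0⊕1⊕0 = 1
p4 (pos 4,5,6,7,12,13,14,15): XOR of data positions = 1⊕1⊕0⊕0⊕0⊕1⊕0 = 1
p8 (pos 8,9,10,11,12,13,14,15): XOR of data positions = 0⊕1⊕0⊕0⊕0⊕1⊕0 = 0
Codeword: 110111000100010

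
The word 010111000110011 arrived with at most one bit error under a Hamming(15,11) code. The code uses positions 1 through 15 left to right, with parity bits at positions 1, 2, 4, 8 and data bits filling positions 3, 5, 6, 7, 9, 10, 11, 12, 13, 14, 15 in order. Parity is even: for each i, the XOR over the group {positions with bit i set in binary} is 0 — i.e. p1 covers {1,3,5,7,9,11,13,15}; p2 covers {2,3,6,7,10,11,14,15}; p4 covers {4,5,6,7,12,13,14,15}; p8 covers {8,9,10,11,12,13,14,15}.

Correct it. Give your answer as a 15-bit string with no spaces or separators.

s1 (pos 1,3,5,7,9,11,13,15): 0⊕0⊕1⊕0⊕0⊕1⊕0⊕1 = 1
s2 (pos 2,3,6,7,10,11,14,15): 1⊕0⊕1⊕0⊕1⊕1⊕1⊕1 = 0
s4 (pos 4,5,6,7,12,13,14,15): 1⊕1⊕1⊕0⊕0⊕0⊕1⊕1 = 1
s8 (pos 8,9,10,11,12,13,14,15): 0⊕0⊕1⊕1⊕0⊕0⊕1⊕1 = 0
Syndrome s8…s1 = 0101 → error at position 5.
Flip position 5: 010111000110011 → 010101000110011

010101000110011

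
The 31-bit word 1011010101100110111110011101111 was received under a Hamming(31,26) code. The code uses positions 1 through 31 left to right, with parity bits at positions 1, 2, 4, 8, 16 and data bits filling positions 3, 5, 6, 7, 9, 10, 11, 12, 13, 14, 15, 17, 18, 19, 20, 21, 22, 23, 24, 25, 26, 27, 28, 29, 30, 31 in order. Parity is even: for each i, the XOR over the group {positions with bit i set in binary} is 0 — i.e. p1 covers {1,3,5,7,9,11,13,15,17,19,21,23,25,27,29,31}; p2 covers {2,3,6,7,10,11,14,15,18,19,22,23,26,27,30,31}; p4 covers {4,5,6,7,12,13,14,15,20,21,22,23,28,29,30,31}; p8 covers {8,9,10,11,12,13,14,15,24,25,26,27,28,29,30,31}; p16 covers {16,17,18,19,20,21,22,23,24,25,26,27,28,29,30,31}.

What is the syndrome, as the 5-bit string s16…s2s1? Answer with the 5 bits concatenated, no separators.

s1 (pos 1,3,5,7,9,11,13,15,17,19,21,23,25,27,29,31): 1⊕1⊕0⊕0⊕0⊕1⊕0⊕1⊕1⊕1⊕1⊕0⊕1⊕0⊕1⊕1 = 0
s2 (pos 2,3,6,7,10,11,14,15,18,19,22,23,26,27,30,31): 0⊕1⊕1⊕0⊕1⊕1⊕1⊕1⊕1⊕1⊕0⊕0⊕1⊕0⊕1⊕1 = 1
s4 (pos 4,5,6,7,12,13,14,15,20,21,22,23,28,29,30,31): 1⊕0⊕1⊕0⊕0⊕0⊕1⊕1⊕1⊕1⊕0⊕0⊕1⊕1⊕1⊕1 = 0
s8 (pos 8,9,10,11,12,13,14,15,24,25,26,27,28,29,30,31): 1⊕0⊕1⊕1⊕0⊕0⊕1⊕1⊕1⊕1⊕1⊕0⊕1⊕1⊕1⊕1 = 0
s16 (pos 16,17,18,19,20,21,22,23,24,25,26,27,28,29,30,31): 0⊕1⊕1⊕1⊕1⊕1⊕0⊕0⊕1⊕1⊕1⊕0⊕1⊕1⊕1⊕1 = 0
Syndrome s16…s1 = 00010 → error at position 2.

00010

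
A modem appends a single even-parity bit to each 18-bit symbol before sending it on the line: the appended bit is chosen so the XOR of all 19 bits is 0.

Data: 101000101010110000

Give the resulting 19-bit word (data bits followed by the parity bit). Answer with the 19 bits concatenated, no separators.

XOR of the 18 data bits: 1⊕0⊕1⊕0⊕0⊕0⊕1⊕0⊕1⊕0⊕1⊕0⊕1⊕1⊕0⊕0⊕0⊕0 = 1
Parity bit = 1 (so all 19 bits XOR to 0).

1010001010101100001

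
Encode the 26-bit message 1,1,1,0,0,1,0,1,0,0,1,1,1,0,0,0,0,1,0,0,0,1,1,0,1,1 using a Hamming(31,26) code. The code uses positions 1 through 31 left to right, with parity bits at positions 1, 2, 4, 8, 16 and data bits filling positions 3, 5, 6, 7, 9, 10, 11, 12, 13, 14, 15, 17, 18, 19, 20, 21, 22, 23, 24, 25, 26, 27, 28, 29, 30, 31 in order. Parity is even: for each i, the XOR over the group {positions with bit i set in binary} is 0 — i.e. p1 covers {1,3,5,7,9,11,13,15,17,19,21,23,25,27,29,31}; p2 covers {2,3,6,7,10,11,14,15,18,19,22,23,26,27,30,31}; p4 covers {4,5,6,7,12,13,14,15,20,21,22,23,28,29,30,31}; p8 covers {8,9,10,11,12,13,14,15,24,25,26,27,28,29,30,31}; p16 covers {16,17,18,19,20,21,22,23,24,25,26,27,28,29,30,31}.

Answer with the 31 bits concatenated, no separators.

1110110101010011110000100011011

Place data at non-parity positions: p1 p2 1 p4 1 1 0 p8 0 1 0 1 0 0 1 p16 1 1 0 0 0 0 1 0 0 0 1 1 0 1 1
p1 (pos 1,3,5,7,9,11,13,15,17,19,21,23,25,27,29,31): XOR of data positions = 1⊕1⊕0⊕0⊕0⊕0⊕1⊕1⊕0⊕0⊕1⊕0⊕1⊕0⊕1 = 1
p2 (pos 2,3,6,7,10,11,14,15,18,19,22,23,26,27,30,31): XOR of data positions = 1⊕1⊕0⊕1⊕0⊕0⊕1⊕1⊕0⊕0⊕1⊕0⊕1⊕1⊕1 = 1
p4 (pos 4,5,6,7,12,13,14,15,20,21,22,23,28,29,30,31): XOR of data positions = 1⊕1⊕0⊕1⊕0⊕0⊕1⊕0⊕0⊕0⊕1⊕1⊕0⊕1⊕1 = 0
p8 (pos 8,9,10,11,12,13,14,15,24,25,26,27,28,29,30,31): XOR of data positions = 0⊕1⊕0⊕1⊕0⊕0⊕1⊕0⊕0⊕0⊕1⊕1⊕0⊕1⊕1 = 1
p16 (pos 16,17,18,19,20,21,22,23,24,25,26,27,28,29,30,31): XOR of data positions = 1⊕1⊕0⊕0⊕0⊕0⊕1⊕0⊕0⊕0⊕1⊕1⊕0⊕1⊕1 = 1
Codeword: 1110110101010011110000100011011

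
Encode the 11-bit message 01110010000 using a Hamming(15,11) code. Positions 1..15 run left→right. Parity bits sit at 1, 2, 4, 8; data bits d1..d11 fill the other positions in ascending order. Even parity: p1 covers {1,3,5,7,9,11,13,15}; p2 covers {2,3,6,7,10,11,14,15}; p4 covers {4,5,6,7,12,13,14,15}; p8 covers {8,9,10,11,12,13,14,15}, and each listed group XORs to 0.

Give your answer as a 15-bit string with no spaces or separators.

Place data at non-parity positions: p1 p2 0 p4 1 1 1 p8 0 0 1 0 0 0 0
p1 (pos 1,3,5,7,9,11,13,15): XOR of data positions = 0⊕1⊕1⊕0⊕1⊕0⊕0 = 1
p2 (pos 2,3,6,7,10,11,14,15): XOR of data positions = 0⊕1⊕1⊕0⊕1⊕0⊕0 = 1
p4 (pos 4,5,6,7,12,13,14,15): XOR of data positions = 1⊕1⊕1⊕0⊕0⊕0⊕0 = 1
p8 (pos 8,9,10,11,12,13,14,15): XOR of data positions = 0⊕0⊕1⊕0⊕0⊕0⊕0 = 1
Codeword: 110111110010000

110111110010000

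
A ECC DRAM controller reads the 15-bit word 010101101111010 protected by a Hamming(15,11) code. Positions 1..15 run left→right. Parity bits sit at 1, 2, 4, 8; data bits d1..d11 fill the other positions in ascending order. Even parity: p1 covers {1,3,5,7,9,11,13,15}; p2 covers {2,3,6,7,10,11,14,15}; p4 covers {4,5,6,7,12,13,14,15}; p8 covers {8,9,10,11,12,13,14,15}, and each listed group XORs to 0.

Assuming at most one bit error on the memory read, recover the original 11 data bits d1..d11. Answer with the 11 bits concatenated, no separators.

s1 (pos 1,3,5,7,9,11,13,15): 0⊕0⊕0⊕1⊕1⊕1⊕0⊕0 = 1
s2 (pos 2,3,6,7,10,11,14,15): 1⊕0⊕1⊕1⊕1⊕1⊕1⊕0 = 0
s4 (pos 4,5,6,7,12,13,14,15): 1⊕0⊕1⊕1⊕1⊕0⊕1⊕0 = 1
s8 (pos 8,9,10,11,12,13,14,15): 0⊕1⊕1⊕1⊕1⊕0⊕1⊕0 = 1
Syndrome s8…s1 = 1101 → error at position 13.
Flip position 13: 010101101111010 → 010101101111110
Read data bits from positions 3,5,6,7,9,10,11,12,13,14,15: 00111111110

00111111110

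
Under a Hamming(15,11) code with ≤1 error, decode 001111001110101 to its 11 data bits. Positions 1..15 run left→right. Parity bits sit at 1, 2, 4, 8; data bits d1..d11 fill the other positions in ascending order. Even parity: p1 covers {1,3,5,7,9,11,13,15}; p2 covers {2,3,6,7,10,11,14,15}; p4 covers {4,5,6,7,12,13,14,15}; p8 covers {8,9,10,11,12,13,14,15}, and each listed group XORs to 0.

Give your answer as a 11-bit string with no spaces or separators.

11101110111

s1 (pos 1,3,5,7,9,11,13,15): 0⊕1⊕1⊕0⊕1⊕1⊕1⊕1 = 0
s2 (pos 2,3,6,7,10,11,14,15): 0⊕1⊕1⊕0⊕1⊕1⊕0⊕1 = 1
s4 (pos 4,5,6,7,12,13,14,15): 1⊕1⊕1⊕0⊕0⊕1⊕0⊕1 = 1
s8 (pos 8,9,10,11,12,13,14,15): 0⊕1⊕1⊕1⊕0⊕1⊕0⊕1 = 1
Syndrome s8…s1 = 1110 → error at position 14.
Flip position 14: 001111001110101 → 001111001110111
Read data bits from positions 3,5,6,7,9,10,11,12,13,14,15: 11101110111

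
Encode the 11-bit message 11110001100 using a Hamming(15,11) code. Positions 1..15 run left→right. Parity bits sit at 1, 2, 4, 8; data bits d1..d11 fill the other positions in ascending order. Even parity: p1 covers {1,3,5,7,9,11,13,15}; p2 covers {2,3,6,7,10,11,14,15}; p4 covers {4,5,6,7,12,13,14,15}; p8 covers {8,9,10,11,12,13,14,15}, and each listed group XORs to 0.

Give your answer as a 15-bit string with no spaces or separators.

Place data at non-parity positions: p1 p2 1 p4 1 1 1 p8 0 0 0 1 1 0 0
p1 (pos 1,3,5,7,9,11,13,15): XOR of data positions = 1⊕1⊕1⊕0⊕0⊕1⊕0 = 0
p2 (pos 2,3,6,7,10,11,14,15): XOR of data positions = 1⊕1⊕1⊕0⊕0⊕0⊕0 = 1
p4 (pos 4,5,6,7,12,13,14,15): XOR of data positions = 1⊕1⊕1⊕1⊕1⊕0⊕0 = 1
p8 (pos 8,9,10,11,12,13,14,15): XOR of data positions = 0⊕0⊕0⊕1⊕1⊕0⊕0 = 0
Codeword: 011111100001100

011111100001100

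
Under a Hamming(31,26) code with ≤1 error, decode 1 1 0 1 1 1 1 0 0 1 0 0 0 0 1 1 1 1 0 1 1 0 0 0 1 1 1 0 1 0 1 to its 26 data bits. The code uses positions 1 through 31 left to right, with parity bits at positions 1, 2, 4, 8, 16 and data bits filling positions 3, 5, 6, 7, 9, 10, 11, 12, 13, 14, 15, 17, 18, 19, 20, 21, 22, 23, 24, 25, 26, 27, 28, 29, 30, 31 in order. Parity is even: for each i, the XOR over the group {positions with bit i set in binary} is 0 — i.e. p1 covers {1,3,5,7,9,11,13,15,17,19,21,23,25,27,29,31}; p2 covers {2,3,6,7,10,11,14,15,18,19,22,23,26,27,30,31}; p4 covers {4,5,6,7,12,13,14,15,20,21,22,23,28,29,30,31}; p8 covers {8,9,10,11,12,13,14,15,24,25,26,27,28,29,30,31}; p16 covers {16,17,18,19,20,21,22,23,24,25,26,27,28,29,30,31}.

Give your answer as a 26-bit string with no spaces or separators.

01110100011110110001110101

s1 (pos 1,3,5,7,9,11,13,15,17,19,21,23,25,27,29,31): 1⊕0⊕1⊕1⊕0⊕0⊕0⊕1⊕1⊕0⊕1⊕0⊕1⊕1⊕1⊕1 = 0
s2 (pos 2,3,6,7,10,11,14,15,18,19,22,23,26,27,30,31): 1⊕0⊕1⊕1⊕1⊕0⊕0⊕1⊕1⊕0⊕0⊕0⊕1⊕1⊕0⊕1 = 1
s4 (pos 4,5,6,7,12,13,14,15,20,21,22,23,28,29,30,31): 1⊕1⊕1⊕1⊕0⊕0⊕0⊕1⊕1⊕1⊕0⊕0⊕0⊕1⊕0⊕1 = 1
s8 (pos 8,9,10,11,12,13,14,15,24,25,26,27,28,29,30,31): 0⊕0⊕1⊕0⊕0⊕0⊕0⊕1⊕0⊕1⊕1⊕1⊕0⊕1⊕0⊕1 = 1
s16 (pos 16,17,18,19,20,21,22,23,24,25,26,27,28,29,30,31): 1⊕1⊕1⊕0⊕1⊕1⊕0⊕0⊕0⊕1⊕1⊕1⊕0⊕1⊕0⊕1 = 0
Syndrome s16…s1 = 01110 → error at position 14.
Flip position 14: 1101111001000011110110001110101 → 1101111001000111110110001110101
Read data bits from positions 3,5,6,7,9,10,11,12,13,14,15,17,18,19,20,21,22,23,24,25,26,27,28,29,30,31: 01110100011110110001110101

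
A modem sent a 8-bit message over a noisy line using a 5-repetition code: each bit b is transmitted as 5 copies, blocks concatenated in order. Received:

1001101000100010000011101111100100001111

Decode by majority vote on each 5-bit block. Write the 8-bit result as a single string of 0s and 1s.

10001101

Block 1 (10011): 3 ones → 1
Block 2 (01000): 1 one → 0
Block 3 (10001): 2 ones → 0
Block 4 (00000): 0 ones → 0
Block 5 (11101): 4 ones → 1
Block 6 (11110): 4 ones → 1
Block 7 (01000): 1 one → 0
Block 8 (01111): 4 ones → 1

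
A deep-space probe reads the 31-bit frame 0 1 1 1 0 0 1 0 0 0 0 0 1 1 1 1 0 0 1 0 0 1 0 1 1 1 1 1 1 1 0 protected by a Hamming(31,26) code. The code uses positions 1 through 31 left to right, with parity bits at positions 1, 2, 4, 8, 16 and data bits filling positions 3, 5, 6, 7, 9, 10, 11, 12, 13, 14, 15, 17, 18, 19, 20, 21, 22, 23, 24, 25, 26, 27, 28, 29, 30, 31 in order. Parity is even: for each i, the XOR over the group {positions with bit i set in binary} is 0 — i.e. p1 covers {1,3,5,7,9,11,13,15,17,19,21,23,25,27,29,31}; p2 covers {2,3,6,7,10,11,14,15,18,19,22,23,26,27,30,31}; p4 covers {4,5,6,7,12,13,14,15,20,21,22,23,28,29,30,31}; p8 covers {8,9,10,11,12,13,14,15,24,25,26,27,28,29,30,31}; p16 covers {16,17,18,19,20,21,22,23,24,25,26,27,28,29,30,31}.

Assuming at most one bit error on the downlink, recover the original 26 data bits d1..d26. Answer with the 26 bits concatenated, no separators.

10010000111001001011111110

s1 (pos 1,3,5,7,9,11,13,15,17,19,21,23,25,27,29,31): 0⊕1⊕0⊕1⊕0⊕0⊕1⊕1⊕0⊕1⊕0⊕0⊕1⊕1⊕1⊕0 = 0
s2 (pos 2,3,6,7,10,11,14,15,18,19,22,23,26,27,30,31): 1⊕1⊕0⊕1⊕0⊕0⊕1⊕1⊕0⊕1⊕1⊕0⊕1⊕1⊕1⊕0 = 0
s4 (pos 4,5,6,7,12,13,14,15,20,21,22,23,28,29,30,31): 1⊕0⊕0⊕1⊕0⊕1⊕1⊕1⊕0⊕0⊕1⊕0⊕1⊕1⊕1⊕0 = 1
s8 (pos 8,9,10,11,12,13,14,15,24,25,26,27,28,29,30,31): 0⊕0⊕0⊕0⊕0⊕1⊕1⊕1⊕1⊕1⊕1⊕1⊕1⊕1⊕1⊕0 = 0
s16 (pos 16,17,18,19,20,21,22,23,24,25,26,27,28,29,30,31): 1⊕0⊕0⊕1⊕0⊕0⊕1⊕0⊕1⊕1⊕1⊕1⊕1⊕1⊕1⊕0 = 0
Syndrome s16…s1 = 00100 → error at position 4.
Flip position 4: 0111001000001111001001011111110 → 0110001000001111001001011111110
Read data bits from positions 3,5,6,7,9,10,11,12,13,14,15,17,18,19,20,21,22,23,24,25,26,27,28,29,30,31: 10010000111001001011111110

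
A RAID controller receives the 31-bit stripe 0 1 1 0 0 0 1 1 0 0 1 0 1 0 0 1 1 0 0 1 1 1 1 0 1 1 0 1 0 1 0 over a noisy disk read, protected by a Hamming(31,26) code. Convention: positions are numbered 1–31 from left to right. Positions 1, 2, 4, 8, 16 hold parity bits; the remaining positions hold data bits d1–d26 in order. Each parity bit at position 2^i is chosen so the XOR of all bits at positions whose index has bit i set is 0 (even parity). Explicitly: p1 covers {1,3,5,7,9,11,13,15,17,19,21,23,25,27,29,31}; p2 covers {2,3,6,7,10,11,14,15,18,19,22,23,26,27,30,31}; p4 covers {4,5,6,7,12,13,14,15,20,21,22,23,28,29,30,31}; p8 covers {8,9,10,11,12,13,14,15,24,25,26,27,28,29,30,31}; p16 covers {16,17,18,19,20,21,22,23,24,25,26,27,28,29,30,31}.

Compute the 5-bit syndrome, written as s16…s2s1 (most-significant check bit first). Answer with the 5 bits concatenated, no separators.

s1 (pos 1,3,5,7,9,11,13,15,17,19,21,23,25,27,29,31): 0⊕1⊕0⊕1⊕0⊕1⊕1⊕0⊕1⊕0⊕1⊕1⊕1⊕0⊕0⊕0 = 0
s2 (pos 2,3,6,7,10,11,14,15,18,19,22,23,26,27,30,31): 1⊕1⊕0⊕1⊕0⊕1⊕0⊕0⊕0⊕0⊕1⊕1⊕1⊕0⊕1⊕0 = 0
s4 (pos 4,5,6,7,12,13,14,15,20,21,22,23,28,29,30,31): 0⊕0⊕0⊕1⊕0⊕1⊕0⊕0⊕1⊕1⊕1⊕1⊕1⊕0⊕1⊕0 = 0
s8 (pos 8,9,10,11,12,13,14,15,24,25,26,27,28,29,30,31): 1⊕0⊕0⊕1⊕0⊕1⊕0⊕0⊕0⊕1⊕1⊕0⊕1⊕0⊕1⊕0 = 1
s16 (pos 16,17,18,19,20,21,22,23,24,25,26,27,28,29,30,31): 1⊕1⊕0⊕0⊕1⊕1⊕1⊕1⊕0⊕1⊕1⊕0⊕1⊕0⊕1⊕0 = 0
Syndrome s16…s1 = 01000 → error at position 8.

01000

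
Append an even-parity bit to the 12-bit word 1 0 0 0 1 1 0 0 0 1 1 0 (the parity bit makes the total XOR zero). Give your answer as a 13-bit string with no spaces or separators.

XOR of the 12 data bits: 1⊕0⊕0⊕0⊕1⊕1⊕0⊕0⊕0⊕1⊕1⊕0 = 1
Parity bit = 1 (so all 13 bits XOR to 0).

1000110001101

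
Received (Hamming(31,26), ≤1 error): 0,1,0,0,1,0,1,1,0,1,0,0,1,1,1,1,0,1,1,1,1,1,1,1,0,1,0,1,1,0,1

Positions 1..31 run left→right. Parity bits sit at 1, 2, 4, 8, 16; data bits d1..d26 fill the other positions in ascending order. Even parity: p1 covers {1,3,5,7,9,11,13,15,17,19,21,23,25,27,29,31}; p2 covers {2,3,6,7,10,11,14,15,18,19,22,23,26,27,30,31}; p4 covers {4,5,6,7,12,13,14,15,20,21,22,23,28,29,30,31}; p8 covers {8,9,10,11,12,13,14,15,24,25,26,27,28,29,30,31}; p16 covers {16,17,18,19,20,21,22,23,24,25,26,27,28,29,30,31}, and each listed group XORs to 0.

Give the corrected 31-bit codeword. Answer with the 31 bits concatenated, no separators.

s1 (pos 1,3,5,7,9,11,13,15,17,19,21,23,25,27,29,31): 0⊕0⊕1⊕1⊕0⊕0⊕1⊕1⊕0⊕1⊕1⊕1⊕0⊕0⊕1⊕1 = 1
s2 (pos 2,3,6,7,10,11,14,15,18,19,22,23,26,27,30,31): 1⊕0⊕0⊕1⊕1⊕0⊕1⊕1⊕1⊕1⊕1⊕1⊕1⊕0⊕0⊕1 = 1
s4 (pos 4,5,6,7,12,13,14,15,20,21,22,23,28,29,30,31): 0⊕1⊕0⊕1⊕0⊕1⊕1⊕1⊕1⊕1⊕1⊕1⊕1⊕1⊕0⊕1 = 0
s8 (pos 8,9,10,11,12,13,14,15,24,25,26,27,28,29,30,31): 1⊕0⊕1⊕0⊕0⊕1⊕1⊕1⊕1⊕0⊕1⊕0⊕1⊕1⊕0⊕1 = 0
s16 (pos 16,17,18,19,20,21,22,23,24,25,26,27,28,29,30,31): 1⊕0⊕1⊕1⊕1⊕1⊕1⊕1⊕1⊕0⊕1⊕0⊕1⊕1⊕0⊕1 = 0
Syndrome s16…s1 = 00011 → error at position 3.
Flip position 3: 0100101101001111011111110101101 → 0110101101001111011111110101101

0110101101001111011111110101101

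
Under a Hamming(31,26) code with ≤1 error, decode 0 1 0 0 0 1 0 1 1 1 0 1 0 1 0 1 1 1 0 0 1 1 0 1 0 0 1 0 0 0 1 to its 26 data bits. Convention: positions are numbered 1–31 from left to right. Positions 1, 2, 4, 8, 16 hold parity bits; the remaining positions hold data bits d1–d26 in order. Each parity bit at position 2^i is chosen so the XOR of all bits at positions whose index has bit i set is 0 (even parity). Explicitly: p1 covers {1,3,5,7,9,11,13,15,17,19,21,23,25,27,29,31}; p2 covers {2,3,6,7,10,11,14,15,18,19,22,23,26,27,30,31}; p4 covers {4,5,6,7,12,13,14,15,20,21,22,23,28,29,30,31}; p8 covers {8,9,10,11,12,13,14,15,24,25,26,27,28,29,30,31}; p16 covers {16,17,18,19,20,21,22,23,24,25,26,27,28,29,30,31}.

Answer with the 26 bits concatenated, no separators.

00101101010110011010010001

s1 (pos 1,3,5,7,9,11,13,15,17,19,21,23,25,27,29,31): 0⊕0⊕0⊕0⊕1⊕0⊕0⊕0⊕1⊕0⊕1⊕0⊕0⊕1⊕0⊕1 = 1
s2 (pos 2,3,6,7,10,11,14,15,18,19,22,23,26,27,30,31): 1⊕0⊕1⊕0⊕1⊕0⊕1⊕0⊕1⊕0⊕1⊕0⊕0⊕1⊕0⊕1 = 0
s4 (pos 4,5,6,7,12,13,14,15,20,21,22,23,28,29,30,31): 0⊕0⊕1⊕0⊕1⊕0⊕1⊕0⊕0⊕1⊕1⊕0⊕0⊕0⊕0⊕1 = 0
s8 (pos 8,9,10,11,12,13,14,15,24,25,26,27,28,29,30,31): 1⊕1⊕1⊕0⊕1⊕0⊕1⊕0⊕1⊕0⊕0⊕1⊕0⊕0⊕0⊕1 = 0
s16 (pos 16,17,18,19,20,21,22,23,24,25,26,27,28,29,30,31): 1⊕1⊕1⊕0⊕0⊕1⊕1⊕0⊕1⊕0⊕0⊕1⊕0⊕0⊕0⊕1 = 0
Syndrome s16…s1 = 00001 → error at position 1.
Flip position 1: 0100010111010101110011010010001 → 1100010111010101110011010010001
Read data bits from positions 3,5,6,7,9,10,11,12,13,14,15,17,18,19,20,21,22,23,24,25,26,27,28,29,30,31: 00101101010110011010010001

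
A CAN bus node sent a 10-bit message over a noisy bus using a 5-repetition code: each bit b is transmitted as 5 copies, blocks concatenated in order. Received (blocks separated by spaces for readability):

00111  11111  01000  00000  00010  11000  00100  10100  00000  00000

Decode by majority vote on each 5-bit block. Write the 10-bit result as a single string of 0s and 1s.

Block 1 (00111): 3 ones → 1
Block 2 (11111): 5 ones → 1
Block 3 (01000): 1 one → 0
Block 4 (00000): 0 ones → 0
Block 5 (00010): 1 one → 0
Block 6 (11000): 2 ones → 0
Block 7 (00100): 1 one → 0
Block 8 (10100): 2 ones → 0
Block 9 (00000): 0 ones → 0
Block 10 (00000): 0 ones → 0

1100000000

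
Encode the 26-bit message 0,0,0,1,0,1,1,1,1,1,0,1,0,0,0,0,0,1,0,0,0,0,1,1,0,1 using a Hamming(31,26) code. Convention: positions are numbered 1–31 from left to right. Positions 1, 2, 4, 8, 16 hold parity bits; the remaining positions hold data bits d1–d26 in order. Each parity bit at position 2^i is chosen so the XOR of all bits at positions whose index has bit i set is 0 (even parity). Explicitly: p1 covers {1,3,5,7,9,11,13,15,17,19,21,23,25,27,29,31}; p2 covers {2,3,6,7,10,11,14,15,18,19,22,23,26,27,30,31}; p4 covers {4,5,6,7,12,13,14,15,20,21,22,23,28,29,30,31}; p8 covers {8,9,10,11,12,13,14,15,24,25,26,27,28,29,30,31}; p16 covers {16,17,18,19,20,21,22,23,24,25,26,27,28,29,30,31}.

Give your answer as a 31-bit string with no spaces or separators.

Place data at non-parity positions: p1 p2 0 p4 0 0 1 p8 0 1 1 1 1 1 0 p16 1 0 0 0 0 0 1 0 0 0 0 1 1 0 1
p1 (pos 1,3,5,7,9,11,13,15,17,19,21,23,25,27,29,31): XOR of data positions = 0⊕0⊕1⊕0⊕1⊕1⊕0⊕1⊕0⊕0⊕1⊕0⊕0⊕1⊕1 = 1
p2 (pos 2,3,6,7,10,11,14,15,18,19,22,23,26,27,30,31): XOR of data positions = 0⊕0⊕1⊕1⊕1⊕1⊕0⊕0⊕0⊕0⊕1⊕0⊕0⊕0⊕1 = 0
p4 (pos 4,5,6,7,12,13,14,15,20,21,22,23,28,29,30,31): XOR of data positions = 0⊕0⊕1⊕1⊕1⊕1⊕0⊕0⊕0⊕0⊕1⊕1⊕1⊕0⊕1 = 0
p8 (pos 8,9,10,11,12,13,14,15,24,25,26,27,28,29,30,31): XOR of data positions = 0⊕1⊕1⊕1⊕1⊕1⊕0⊕0⊕0⊕0⊕0⊕1⊕1⊕0⊕1 = 0
p16 (pos 16,17,18,19,20,21,22,23,24,25,26,27,28,29,30,31): XOR of data positions = 1⊕0⊕0⊕0⊕0⊕0⊕1⊕0⊕0⊕0⊕0⊕1⊕1⊕0⊕1 = 1
Codeword: 1000001001111101100000100001101

1000001001111101100000100001101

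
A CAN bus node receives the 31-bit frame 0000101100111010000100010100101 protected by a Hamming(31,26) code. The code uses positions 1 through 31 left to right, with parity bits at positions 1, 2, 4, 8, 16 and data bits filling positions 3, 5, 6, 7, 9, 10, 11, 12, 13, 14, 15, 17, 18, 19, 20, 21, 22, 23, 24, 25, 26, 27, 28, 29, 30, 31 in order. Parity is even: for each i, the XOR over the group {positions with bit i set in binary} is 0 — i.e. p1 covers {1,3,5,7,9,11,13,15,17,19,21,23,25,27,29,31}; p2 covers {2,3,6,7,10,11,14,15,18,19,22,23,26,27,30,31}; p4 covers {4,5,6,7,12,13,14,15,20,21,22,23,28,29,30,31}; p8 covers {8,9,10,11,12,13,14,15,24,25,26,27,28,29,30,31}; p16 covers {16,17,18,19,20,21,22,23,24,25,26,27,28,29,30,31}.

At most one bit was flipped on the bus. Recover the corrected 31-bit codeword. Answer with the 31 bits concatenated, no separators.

s1 (pos 1,3,5,7,9,11,13,15,17,19,21,23,25,27,29,31): 0⊕0⊕1⊕1⊕0⊕1⊕1⊕1⊕0⊕0⊕0⊕0⊕0⊕0⊕1⊕1 = 1
s2 (pos 2,3,6,7,10,11,14,15,18,19,22,23,26,27,30,31): 0⊕0⊕0⊕1⊕0⊕1⊕0⊕1⊕0⊕0⊕0⊕0⊕1⊕0⊕0⊕1 = 1
s4 (pos 4,5,6,7,12,13,14,15,20,21,22,23,28,29,30,31): 0⊕1⊕0⊕1⊕1⊕1⊕0⊕1⊕1⊕0⊕0⊕0⊕0⊕1⊕0⊕1 = 0
s8 (pos 8,9,10,11,12,13,14,15,24,25,26,27,28,29,30,31): 1⊕0⊕0⊕1⊕1⊕1⊕0⊕1⊕1⊕0⊕1⊕0⊕0⊕1⊕0⊕1 = 1
s16 (pos 16,17,18,19,20,21,22,23,24,25,26,27,28,29,30,31): 0⊕0⊕0⊕0⊕1⊕0⊕0⊕0⊕1⊕0⊕1⊕0⊕0⊕1⊕0⊕1 = 1
Syndrome s16…s1 = 11011 → error at position 27.
Flip position 27: 0000101100111010000100010100101 → 0000101100111010000100010110101

0000101100111010000100010110101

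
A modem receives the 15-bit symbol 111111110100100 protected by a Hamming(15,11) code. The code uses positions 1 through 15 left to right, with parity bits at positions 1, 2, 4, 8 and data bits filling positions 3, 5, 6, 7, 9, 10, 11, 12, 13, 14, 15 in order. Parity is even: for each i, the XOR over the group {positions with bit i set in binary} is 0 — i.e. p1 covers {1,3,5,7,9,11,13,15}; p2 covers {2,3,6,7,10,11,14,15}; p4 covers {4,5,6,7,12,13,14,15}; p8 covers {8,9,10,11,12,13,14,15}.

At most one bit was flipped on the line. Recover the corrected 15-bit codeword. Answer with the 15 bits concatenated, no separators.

111111110100101

s1 (pos 1,3,5,7,9,11,13,15): 1⊕1⊕1⊕1⊕0⊕0⊕1⊕0 = 1
s2 (pos 2,3,6,7,10,11,14,15): 1⊕1⊕1⊕1⊕1⊕0⊕0⊕0 = 1
s4 (pos 4,5,6,7,12,13,14,15): 1⊕1⊕1⊕1⊕0⊕1⊕0⊕0 = 1
s8 (pos 8,9,10,11,12,13,14,15): 1⊕0⊕1⊕0⊕0⊕1⊕0⊕0 = 1
Syndrome s8…s1 = 1111 → error at position 15.
Flip position 15: 111111110100100 → 111111110100101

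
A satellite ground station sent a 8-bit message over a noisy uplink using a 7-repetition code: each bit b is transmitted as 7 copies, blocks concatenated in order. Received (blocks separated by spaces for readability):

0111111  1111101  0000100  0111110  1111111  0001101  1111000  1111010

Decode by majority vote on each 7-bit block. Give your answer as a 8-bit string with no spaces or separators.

11011011

Block 1 (0111111): 6 ones → 1
Block 2 (1111101): 6 ones → 1
Block 3 (0000100): 1 one → 0
Block 4 (0111110): 5 ones → 1
Block 5 (1111111): 7 ones → 1
Block 6 (0001101): 3 ones → 0
Block 7 (1111000): 4 ones → 1
Block 8 (1111010): 5 ones → 1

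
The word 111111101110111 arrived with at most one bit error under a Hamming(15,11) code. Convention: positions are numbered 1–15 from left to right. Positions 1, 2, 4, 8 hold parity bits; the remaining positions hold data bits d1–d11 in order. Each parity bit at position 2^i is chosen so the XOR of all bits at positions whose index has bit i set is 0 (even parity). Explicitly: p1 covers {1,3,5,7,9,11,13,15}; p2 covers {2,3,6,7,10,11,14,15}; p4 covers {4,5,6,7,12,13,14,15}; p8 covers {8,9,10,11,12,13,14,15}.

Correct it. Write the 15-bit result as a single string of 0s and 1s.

111011101110111

s1 (pos 1,3,5,7,9,11,13,15): 1⊕1⊕1⊕1⊕1⊕1⊕1⊕1 = 0
s2 (pos 2,3,6,7,10,11,14,15): 1⊕1⊕1⊕1⊕1⊕1⊕1⊕1 = 0
s4 (pos 4,5,6,7,12,13,14,15): 1⊕1⊕1⊕1⊕0⊕1⊕1⊕1 = 1
s8 (pos 8,9,10,11,12,13,14,15): 0⊕1⊕1⊕1⊕0⊕1⊕1⊕1 = 0
Syndrome s8…s1 = 0100 → error at position 4.
Flip position 4: 111111101110111 → 111011101110111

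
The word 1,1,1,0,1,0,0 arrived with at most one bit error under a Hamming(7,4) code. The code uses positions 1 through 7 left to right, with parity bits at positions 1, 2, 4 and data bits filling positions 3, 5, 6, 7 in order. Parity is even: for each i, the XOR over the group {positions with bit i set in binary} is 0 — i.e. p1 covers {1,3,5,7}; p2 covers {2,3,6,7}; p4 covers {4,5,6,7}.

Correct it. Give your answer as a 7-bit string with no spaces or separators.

s1 (pos 1,3,5,7): 1⊕1⊕1⊕0 = 1
s2 (pos 2,3,6,7): 1⊕1⊕0⊕0 = 0
s4 (pos 4,5,6,7): 0⊕1⊕0⊕0 = 1
Syndrome s4…s1 = 101 → error at position 5.
Flip position 5: 1110100 → 1110000

1110000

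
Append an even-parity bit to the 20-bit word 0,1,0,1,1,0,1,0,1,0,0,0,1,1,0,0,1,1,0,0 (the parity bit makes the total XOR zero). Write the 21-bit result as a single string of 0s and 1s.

XOR of the 20 data bits: 0⊕1⊕0⊕1⊕1⊕0⊕1⊕0⊕1⊕0⊕0⊕0⊕1⊕1⊕0⊕0⊕1⊕1⊕0⊕0 = 1
Parity bit = 1 (so all 21 bits XOR to 0).

010110101000110011001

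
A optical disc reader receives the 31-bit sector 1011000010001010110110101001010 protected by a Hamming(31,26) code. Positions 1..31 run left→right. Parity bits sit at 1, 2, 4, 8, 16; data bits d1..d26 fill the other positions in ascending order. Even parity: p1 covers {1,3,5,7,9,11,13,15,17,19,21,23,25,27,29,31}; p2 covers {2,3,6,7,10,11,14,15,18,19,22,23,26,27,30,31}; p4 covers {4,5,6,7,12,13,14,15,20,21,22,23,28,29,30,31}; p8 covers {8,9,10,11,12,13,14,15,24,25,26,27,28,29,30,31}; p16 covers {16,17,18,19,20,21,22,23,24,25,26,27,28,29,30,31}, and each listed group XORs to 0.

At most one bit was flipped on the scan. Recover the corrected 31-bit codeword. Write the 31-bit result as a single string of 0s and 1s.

s1 (pos 1,3,5,7,9,11,13,15,17,19,21,23,25,27,29,31): 1⊕1⊕0⊕0⊕1⊕0⊕1⊕1⊕1⊕0⊕1⊕1⊕1⊕0⊕0⊕0 = 1
s2 (pos 2,3,6,7,10,11,14,15,18,19,22,23,26,27,30,31): 0⊕1⊕0⊕0⊕0⊕0⊕0⊕1⊕1⊕0⊕0⊕1⊕0⊕0⊕1⊕0 = 1
s4 (pos 4,5,6,7,12,13,14,15,20,21,22,23,28,29,30,31): 1⊕0⊕0⊕0⊕0⊕1⊕0⊕1⊕1⊕1⊕0⊕1⊕1⊕0⊕1⊕0 = 0
s8 (pos 8,9,10,11,12,13,14,15,24,25,26,27,28,29,30,31): 0⊕1⊕0⊕0⊕0⊕1⊕0⊕1⊕0⊕1⊕0⊕0⊕1⊕0⊕1⊕0 = 0
s16 (pos 16,17,18,19,20,21,22,23,24,25,26,27,28,29,30,31): 0⊕1⊕1⊕0⊕1⊕1⊕0⊕1⊕0⊕1⊕0⊕0⊕1⊕0⊕1⊕0 = 0
Syndrome s16…s1 = 00011 → error at position 3.
Flip position 3: 1011000010001010110110101001010 → 1001000010001010110110101001010

1001000010001010110110101001010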